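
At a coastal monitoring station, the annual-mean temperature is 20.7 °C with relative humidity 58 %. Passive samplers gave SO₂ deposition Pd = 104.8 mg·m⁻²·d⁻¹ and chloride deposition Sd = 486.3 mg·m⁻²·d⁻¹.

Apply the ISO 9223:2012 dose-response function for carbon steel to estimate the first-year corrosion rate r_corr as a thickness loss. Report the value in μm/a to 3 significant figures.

carbon steel: T>10 °C ⇒ hinge -0.054·(20.7−10) = -0.5778
  SO₂ term: 1.77·104.8^0.52·exp(0.02·58-0.5778) = 35.6
  Cl⁻ term: 0.102·486.3^0.62·exp(0.033·58+0.04·20.7) = 73.34
  r_corr = 35.6 + 73.34 = 108.9 μm/a

r_corr = 109 μm/a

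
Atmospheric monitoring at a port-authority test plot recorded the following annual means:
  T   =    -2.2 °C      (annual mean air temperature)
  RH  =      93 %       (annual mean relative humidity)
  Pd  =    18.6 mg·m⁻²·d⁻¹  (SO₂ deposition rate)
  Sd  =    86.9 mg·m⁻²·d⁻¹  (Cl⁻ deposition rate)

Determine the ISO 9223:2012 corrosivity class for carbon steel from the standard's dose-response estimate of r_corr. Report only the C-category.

C3

carbon steel: temperature factor f = +0.150·(-12.2) = -1.8300
  SO₂ term: 1.77·18.6^0.52·exp(0.02·93-1.8300) = 8.34
  Sd branch = 0.102·Sd^0.62·e^(0.033·RH+0.04·T) = 32.02 μm/a
  sum: 8.34 + 32.02 → r_corr = 40.36 μm/a
Category bounds: 25…50 μm/a bracket r_corr ⇒ C3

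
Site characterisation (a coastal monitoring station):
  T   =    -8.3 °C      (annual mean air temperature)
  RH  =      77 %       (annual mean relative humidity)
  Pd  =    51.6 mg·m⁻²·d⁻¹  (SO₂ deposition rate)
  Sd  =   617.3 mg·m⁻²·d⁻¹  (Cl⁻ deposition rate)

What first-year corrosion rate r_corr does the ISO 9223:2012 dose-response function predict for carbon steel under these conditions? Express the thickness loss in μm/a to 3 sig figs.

r_corr = 54.0 μm/a

carbon steel: f(T) = +0.150·(T−10) [T≤10 °C] = -2.7450
  sulphur-dioxide contribution → 4.123 μm/a
  chloride contribution → 49.9 μm/a
  ⇒ r_corr(carbon steel) = 54.02 μm/a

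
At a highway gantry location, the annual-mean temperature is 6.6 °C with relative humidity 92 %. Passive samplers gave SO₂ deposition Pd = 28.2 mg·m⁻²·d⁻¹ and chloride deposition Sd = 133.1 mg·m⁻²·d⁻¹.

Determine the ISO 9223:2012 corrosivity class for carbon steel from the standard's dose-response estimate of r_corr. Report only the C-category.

C5

carbon steel: temperature factor f = +0.150·(-3.4) = -0.5100
  sulphur-dioxide contribution → 37.99 μm/a
  chloride contribution → 57.38 μm/a
  ⇒ r_corr(carbon steel) = 95.37 μm/a
Category bounds: 80…200 μm/a bracket r_corr ⇒ C5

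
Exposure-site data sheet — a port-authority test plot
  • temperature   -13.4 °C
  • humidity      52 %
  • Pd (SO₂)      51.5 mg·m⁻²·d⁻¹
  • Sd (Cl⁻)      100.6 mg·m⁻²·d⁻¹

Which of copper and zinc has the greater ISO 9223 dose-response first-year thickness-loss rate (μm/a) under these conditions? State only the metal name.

copper: temperature factor f = +0.126·(-23.4) = -2.9484
  Pd branch = 0.0053·Pd^0.26·e^(0.059·RH+f) = 0.01665 μm/a
  Sd branch = 0.01025·Sd^0.27·e^(0.036·RH+0.049·T) = 0.12 μm/a
  r_corr = 0.01665 + 0.12 = 0.1367 μm/a
zinc: temperature factor f = +0.038·(-23.4) = -0.8892
  SO₂ term: 0.0129·51.5^0.44·exp(0.046·52-0.8892) = 0.3284
  Cl⁻ term: 0.0175·100.6^0.57·exp(0.008·52+0.085·-13.4) = 0.1176
  r_corr = 0.3284 + 0.1176 = 0.4461 μm/a
Ordering by μm/a: zinc (0.446) > copper (0.137)

zinc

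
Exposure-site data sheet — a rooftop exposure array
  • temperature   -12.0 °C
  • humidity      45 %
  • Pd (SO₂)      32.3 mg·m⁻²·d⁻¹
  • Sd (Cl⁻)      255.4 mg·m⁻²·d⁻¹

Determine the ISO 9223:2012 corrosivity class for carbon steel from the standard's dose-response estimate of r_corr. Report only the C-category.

carbon steel: temperature factor f = +0.150·(-22.0) = -3.3000
  sulphur-dioxide contribution → 0.9783 μm/a
  chloride contribution → 8.661 μm/a
  total first-year rate 9.639 μm/a
ISO 9223 Table 2 (carbon steel): 1.3 < 9.64 ≤ 25 μm/a ⇒ C2

C2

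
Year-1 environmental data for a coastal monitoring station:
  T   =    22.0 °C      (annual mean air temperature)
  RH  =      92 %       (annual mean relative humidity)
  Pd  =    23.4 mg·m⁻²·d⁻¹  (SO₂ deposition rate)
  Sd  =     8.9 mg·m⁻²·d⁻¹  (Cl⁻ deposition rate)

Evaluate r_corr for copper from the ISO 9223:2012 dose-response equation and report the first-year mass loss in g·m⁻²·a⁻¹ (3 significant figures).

copper: temperature factor f = -0.080·(12.0) = -0.9600
  Pd branch = 0.0053·Pd^0.26·e^(0.059·RH+f) = 1.049 μm/a
  Cl⁻ term: 0.01025·8.9^0.27·exp(0.036·92+0.049·22.0) = 1.491
  r_corr = 1.049 + 1.491 = 2.54 μm/a
Convert to mass loss: 2.54 μm/a × 8.96 g/cm³ = 22.76 g·m⁻²·a⁻¹

r_corr = 22.8 g·m⁻²·a⁻¹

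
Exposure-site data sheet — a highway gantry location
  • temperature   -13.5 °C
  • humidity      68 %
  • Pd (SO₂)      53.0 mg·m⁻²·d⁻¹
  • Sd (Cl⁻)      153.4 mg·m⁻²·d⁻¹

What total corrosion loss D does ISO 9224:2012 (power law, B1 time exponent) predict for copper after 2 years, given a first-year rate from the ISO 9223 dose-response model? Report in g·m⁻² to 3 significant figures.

D(2) = 3.99 g·m⁻²

copper: temperature factor f = +0.126·(-23.5) = -2.9610
  SO₂ term: 0.0053·53.0^0.26·exp(0.059·68-2.9610) = 0.04256
  Sd branch = 0.01025·Sd^0.27·e^(0.036·RH+0.049·T) = 0.2381 μm/a
  r_corr = 0.04256 + 0.2381 = 0.2807 μm/a
ISO 9224: D(t) = r_corr · t^b with b = 0.667 (copper, B1)
  D(2) = 0.2807 × 2^0.667 = 0.2807 × 1.588 = 0.4456 μm
  Mass loss = 0.4456 μm × 8.96 g/cm³ = 3.993 g·m⁻²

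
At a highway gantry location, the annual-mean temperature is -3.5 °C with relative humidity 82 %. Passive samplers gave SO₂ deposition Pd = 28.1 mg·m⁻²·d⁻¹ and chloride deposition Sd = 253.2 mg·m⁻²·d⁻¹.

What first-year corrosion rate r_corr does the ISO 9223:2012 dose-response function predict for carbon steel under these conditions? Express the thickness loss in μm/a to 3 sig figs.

carbon steel: temperature factor f = +0.150·(-13.5) = -2.0250
  Pd branch = 1.77·Pd^0.52·e^(0.02·RH+f) = 6.825 μm/a
  Cl⁻ term: 0.102·253.2^0.62·exp(0.033·82+0.04·-3.5) = 41.03
  r_corr = 6.825 + 41.03 = 47.86 μm/a

r_corr = 47.9 μm/a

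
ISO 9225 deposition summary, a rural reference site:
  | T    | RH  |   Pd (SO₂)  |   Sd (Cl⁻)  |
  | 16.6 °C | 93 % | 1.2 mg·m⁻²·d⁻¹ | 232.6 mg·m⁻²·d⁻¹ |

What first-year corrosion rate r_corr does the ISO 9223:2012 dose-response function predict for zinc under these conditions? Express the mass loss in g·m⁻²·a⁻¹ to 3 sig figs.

r_corr = 28.6 g·m⁻²·a⁻¹

zinc: f(T) = -0.071·(T−10) [T>10 °C] = -0.4686
  Pd branch = 0.0129·Pd^0.44·e^(0.046·RH+f) = 0.6307 μm/a
  Sd branch = 0.0175·Sd^0.57·e^(0.008·RH+0.085·T) = 3.372 μm/a
  sum: 0.6307 + 3.372 → r_corr = 4.003 μm/a
Convert to mass loss: 4.003 μm/a × 7.14 g/cm³ = 28.58 g·m⁻²·a⁻¹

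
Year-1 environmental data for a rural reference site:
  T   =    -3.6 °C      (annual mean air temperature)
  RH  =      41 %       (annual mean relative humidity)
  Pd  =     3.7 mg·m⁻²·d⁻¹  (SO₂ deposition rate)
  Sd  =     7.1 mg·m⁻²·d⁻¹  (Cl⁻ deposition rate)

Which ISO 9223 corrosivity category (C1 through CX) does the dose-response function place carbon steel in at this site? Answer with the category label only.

carbon steel: f(T) = +0.150·(T−10) [T≤10 °C] = -2.0400
  Pd branch = 1.77·Pd^0.52·e^(0.02·RH+f) = 1.032 μm/a
  Cl⁻ term: 0.102·7.1^0.62·exp(0.033·41+0.04·-3.6) = 1.152
  sum: 1.032 + 1.152 → r_corr = 2.184 μm/a
2.18 μm/a falls in (1.3, 25] for carbon steel → category C2

C2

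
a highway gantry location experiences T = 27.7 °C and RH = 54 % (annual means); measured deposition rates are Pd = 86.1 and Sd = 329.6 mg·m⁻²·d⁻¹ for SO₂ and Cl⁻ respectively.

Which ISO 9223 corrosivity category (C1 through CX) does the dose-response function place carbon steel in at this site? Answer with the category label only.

C5

carbon steel: f(T) = -0.054·(T−10) [T>10 °C] = -0.9558
  SO₂ term: 1.77·86.1^0.52·exp(0.02·54-0.9558) = 20.33
  Cl⁻ term: 0.102·329.6^0.62·exp(0.033·54+0.04·27.7) = 66.81
  sum: 20.33 + 66.81 → r_corr = 87.14 μm/a
Category bounds: 80…200 μm/a bracket r_corr ⇒ C5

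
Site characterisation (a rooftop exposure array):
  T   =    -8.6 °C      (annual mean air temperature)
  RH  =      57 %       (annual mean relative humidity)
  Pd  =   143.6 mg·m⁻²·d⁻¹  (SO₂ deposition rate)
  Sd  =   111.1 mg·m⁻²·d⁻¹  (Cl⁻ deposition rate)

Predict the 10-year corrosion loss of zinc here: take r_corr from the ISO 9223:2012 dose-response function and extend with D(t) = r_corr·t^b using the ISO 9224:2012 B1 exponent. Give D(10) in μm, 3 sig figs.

zinc: temperature factor f = +0.038·(-18.6) = -0.7068
  Pd branch = 0.0129·Pd^0.44·e^(0.046·RH+f) = 0.7789 μm/a
  Sd branch = 0.0175·Sd^0.57·e^(0.008·RH+0.085·T) = 0.1948 μm/a
  r_corr = 0.7789 + 0.1948 = 0.9738 μm/a
Power-law: D(10) = r_corr · 10^0.813
  D(10) = 0.9738 × 10^0.813 = 0.9738 × 6.501 = 6.331 μm

D(10) = 6.33 μm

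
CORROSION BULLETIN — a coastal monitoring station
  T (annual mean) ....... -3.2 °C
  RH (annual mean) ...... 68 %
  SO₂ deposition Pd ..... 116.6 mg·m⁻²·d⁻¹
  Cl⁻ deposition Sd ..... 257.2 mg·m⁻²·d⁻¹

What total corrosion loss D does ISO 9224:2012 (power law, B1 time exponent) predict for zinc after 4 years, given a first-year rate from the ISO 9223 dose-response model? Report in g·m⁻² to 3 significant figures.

zinc: temperature factor f = +0.038·(-13.2) = -0.5016
  SO₂ term: 0.0129·116.6^0.44·exp(0.046·68-0.5016) = 1.447
  Sd branch = 0.0175·Sd^0.57·e^(0.008·RH+0.085·T) = 0.5433 μm/a
  r_corr = 1.447 + 0.5433 = 1.991 μm/a
Power-law: D(4) = r_corr · 4^0.813
  D(4) = 1.991 × 4^0.813 = 1.991 × 3.087 = 6.144 μm
  Mass loss = 6.144 μm × 7.14 g/cm³ = 43.87 g·m⁻²

D(4) = 43.9 g·m⁻²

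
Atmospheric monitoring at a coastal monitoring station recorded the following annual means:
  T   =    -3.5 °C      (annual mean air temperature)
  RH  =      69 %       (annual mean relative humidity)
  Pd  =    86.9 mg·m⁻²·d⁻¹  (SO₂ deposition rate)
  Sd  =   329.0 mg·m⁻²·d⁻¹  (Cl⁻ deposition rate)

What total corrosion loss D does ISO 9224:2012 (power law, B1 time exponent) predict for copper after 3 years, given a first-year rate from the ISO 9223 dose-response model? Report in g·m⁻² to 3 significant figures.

D(3) = 12.6 g·m⁻²

copper: f(T) = +0.126·(T−10) [T≤10 °C] = -1.7010
  sulphur-dioxide contribution → 0.181 μm/a
  chloride contribution → 0.4951 μm/a
  ⇒ r_corr(copper) = 0.6761 μm/a
Long-term exponent b (ISO 9224 Table 2, B1) = 0.667
  D(3) = 0.6761 × 3^0.667 = 0.6761 × 2.081 = 1.407 μm
  Mass loss = 1.407 μm × 8.96 g/cm³ = 12.61 g·m⁻²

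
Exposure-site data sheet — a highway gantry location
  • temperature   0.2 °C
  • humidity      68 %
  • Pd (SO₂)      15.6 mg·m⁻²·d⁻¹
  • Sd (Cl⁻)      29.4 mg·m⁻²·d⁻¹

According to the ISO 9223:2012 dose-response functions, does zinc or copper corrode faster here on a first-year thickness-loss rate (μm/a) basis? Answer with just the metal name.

zinc: temperature factor f = +0.038·(-9.8) = -0.3724
  Pd branch = 0.0129·Pd^0.44·e^(0.046·RH+f) = 0.6797 μm/a
  Sd branch = 0.0175·Sd^0.57·e^(0.008·RH+0.085·T) = 0.2107 μm/a
  r_corr = 0.6797 + 0.2107 = 0.8904 μm/a
copper: f(T) = +0.126·(T−10) [T≤10 °C] = -1.2348
  SO₂ term: 0.0053·15.6^0.26·exp(0.059·68-1.2348) = 0.174
  Cl⁻ term: 0.01025·29.4^0.27·exp(0.036·68+0.049·0.2) = 0.2983
  r_corr = 0.174 + 0.2983 = 0.4723 μm/a
Ordering by μm/a: zinc (0.89) > copper (0.472)

zinc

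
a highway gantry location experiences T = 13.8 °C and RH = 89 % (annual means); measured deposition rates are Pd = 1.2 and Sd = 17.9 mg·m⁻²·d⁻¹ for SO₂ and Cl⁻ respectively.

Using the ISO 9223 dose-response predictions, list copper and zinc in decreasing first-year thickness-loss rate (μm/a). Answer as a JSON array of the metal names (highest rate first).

["copper", "zinc"]

copper: temperature factor f = -0.080·(3.8) = -0.3040
  sulphur-dioxide contribution → 0.7822 μm/a
  chloride contribution → 1.082 μm/a
  ⇒ r_corr(copper) = 1.864 μm/a
zinc: T>10 °C ⇒ hinge -0.071·(13.8−10) = -0.2698
  sulphur-dioxide contribution → 0.6401 μm/a
  chloride contribution → 0.5968 μm/a
  ⇒ r_corr(zinc) = 1.237 μm/a
Ordering by μm/a: copper (1.86) > zinc (1.24)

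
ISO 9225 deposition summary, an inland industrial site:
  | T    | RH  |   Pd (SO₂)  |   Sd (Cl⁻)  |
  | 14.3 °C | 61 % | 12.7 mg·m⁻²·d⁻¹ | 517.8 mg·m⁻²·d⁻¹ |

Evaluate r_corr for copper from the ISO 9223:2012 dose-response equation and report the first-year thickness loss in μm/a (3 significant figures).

copper: T>10 °C ⇒ hinge -0.080·(14.3−10) = -0.3440
  Pd branch = 0.0053·Pd^0.26·e^(0.059·RH+f) = 0.266 μm/a
  Sd branch = 0.01025·Sd^0.27·e^(0.036·RH+0.049·T) = 1.004 μm/a
  sum: 0.266 + 1.004 → r_corr = 1.27 μm/a

r_corr = 1.27 μm/a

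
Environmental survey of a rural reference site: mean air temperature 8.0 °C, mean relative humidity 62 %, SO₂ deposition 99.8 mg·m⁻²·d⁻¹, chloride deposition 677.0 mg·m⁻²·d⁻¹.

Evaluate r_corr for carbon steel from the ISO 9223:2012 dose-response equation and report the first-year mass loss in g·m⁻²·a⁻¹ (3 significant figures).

r_corr = 875 g·m⁻²·a⁻¹

carbon steel: T≤10 °C ⇒ hinge +0.150·(8.0−10) = -0.3000
  sulphur-dioxide contribution → 49.63 μm/a
  chloride contribution → 61.82 μm/a
  ⇒ r_corr(carbon steel) = 111.4 μm/a
Convert to mass loss: 111.4 μm/a × 7.85 g/cm³ = 874.9 g·m⁻²·a⁻¹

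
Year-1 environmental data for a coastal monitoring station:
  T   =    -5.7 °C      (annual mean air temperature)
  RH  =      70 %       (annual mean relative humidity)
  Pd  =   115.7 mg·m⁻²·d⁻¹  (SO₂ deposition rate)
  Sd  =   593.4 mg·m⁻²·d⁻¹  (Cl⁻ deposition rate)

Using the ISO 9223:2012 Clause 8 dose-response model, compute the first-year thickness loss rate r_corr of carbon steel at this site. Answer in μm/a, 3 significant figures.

r_corr = 50.9 μm/a

carbon steel: f(T) = +0.150·(T−10) [T≤10 °C] = -2.3550
  Pd branch = 1.77·Pd^0.52·e^(0.02·RH+f) = 8.057 μm/a
  Cl⁻ term: 0.102·593.4^0.62·exp(0.033·70+0.04·-5.7) = 42.88
  sum: 8.057 + 42.88 → r_corr = 50.94 μm/a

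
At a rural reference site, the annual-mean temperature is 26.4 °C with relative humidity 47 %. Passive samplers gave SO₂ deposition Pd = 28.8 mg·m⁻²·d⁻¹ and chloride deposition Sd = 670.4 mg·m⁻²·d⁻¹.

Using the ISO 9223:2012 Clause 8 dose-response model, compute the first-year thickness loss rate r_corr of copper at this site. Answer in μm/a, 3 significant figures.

r_corr = 1.23 μm/a

copper: f(T) = -0.080·(T−10) [T>10 °C] = -1.3120
  SO₂ term: 0.0053·28.8^0.26·exp(0.059·47-1.3120) = 0.05473
  Sd branch = 0.01025·Sd^0.27·e^(0.036·RH+0.049·T) = 1.176 μm/a
  sum: 0.05473 + 1.176 → r_corr = 1.231 μm/a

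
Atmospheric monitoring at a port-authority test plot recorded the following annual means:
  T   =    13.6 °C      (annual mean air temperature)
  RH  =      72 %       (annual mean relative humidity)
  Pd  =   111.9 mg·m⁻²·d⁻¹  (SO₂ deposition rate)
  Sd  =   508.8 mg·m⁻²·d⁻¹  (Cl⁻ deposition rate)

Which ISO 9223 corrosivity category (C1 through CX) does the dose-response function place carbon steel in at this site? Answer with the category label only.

C5

carbon steel: f(T) = -0.054·(T−10) [T>10 °C] = -0.1944
  SO₂ term: 1.77·111.9^0.52·exp(0.02·72-0.1944) = 71.5
  Sd branch = 0.102·Sd^0.62·e^(0.033·RH+0.04·T) = 90.12 μm/a
  sum: 71.5 + 90.12 → r_corr = 161.6 μm/a
162 μm/a falls in (80, 200] for carbon steel → category C5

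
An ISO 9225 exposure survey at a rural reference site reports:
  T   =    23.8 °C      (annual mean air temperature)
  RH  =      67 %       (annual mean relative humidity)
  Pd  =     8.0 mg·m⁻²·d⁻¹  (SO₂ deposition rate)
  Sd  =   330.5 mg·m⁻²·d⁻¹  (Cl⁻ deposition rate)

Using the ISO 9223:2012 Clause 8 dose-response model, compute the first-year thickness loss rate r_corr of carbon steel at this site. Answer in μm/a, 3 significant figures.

r_corr = 97.4 μm/a

carbon steel: temperature factor f = -0.054·(13.8) = -0.7452
  Pd branch = 1.77·Pd^0.52·e^(0.02·RH+f) = 9.46 μm/a
  Sd branch = 0.102·Sd^0.62·e^(0.033·RH+0.04·T) = 87.93 μm/a
  sum: 9.46 + 87.93 → r_corr = 97.39 μm/a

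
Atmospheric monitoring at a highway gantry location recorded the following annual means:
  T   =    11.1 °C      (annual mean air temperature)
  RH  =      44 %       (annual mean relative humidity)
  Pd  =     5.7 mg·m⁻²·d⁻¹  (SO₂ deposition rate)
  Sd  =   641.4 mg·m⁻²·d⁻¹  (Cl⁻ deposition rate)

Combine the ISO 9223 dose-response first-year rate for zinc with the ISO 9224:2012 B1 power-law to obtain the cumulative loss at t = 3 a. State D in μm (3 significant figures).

D(3) = 6.69 μm

zinc: T>10 °C ⇒ hinge -0.071·(11.1−10) = -0.0781
  SO₂ term: 0.0129·5.7^0.44·exp(0.046·44-0.0781) = 0.1942
  Sd branch = 0.0175·Sd^0.57·e^(0.008·RH+0.085·T) = 2.545 μm/a
  sum: 0.1942 + 2.545 → r_corr = 2.739 μm/a
ISO 9224: D(t) = r_corr · t^b with b = 0.813 (zinc, B1)
  D(3) = 2.739 × 3^0.813 = 2.739 × 2.443 = 6.692 μm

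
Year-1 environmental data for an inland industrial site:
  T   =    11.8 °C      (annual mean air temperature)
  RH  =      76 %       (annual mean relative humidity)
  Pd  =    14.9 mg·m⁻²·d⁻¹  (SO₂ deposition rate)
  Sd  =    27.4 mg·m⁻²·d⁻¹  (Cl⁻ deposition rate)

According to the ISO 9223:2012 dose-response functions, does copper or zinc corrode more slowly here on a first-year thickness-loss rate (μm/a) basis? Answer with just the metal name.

copper

copper: temperature factor f = -0.080·(1.8) = -0.1440
  Pd branch = 0.0053·Pd^0.26·e^(0.059·RH+f) = 0.8206 μm/a
  Cl⁻ term: 0.01025·27.4^0.27·exp(0.036·76+0.049·11.8) = 0.6891
  r_corr = 0.8206 + 0.6891 = 1.51 μm/a
zinc: temperature factor f = -0.071·(1.8) = -0.1278
  SO₂ term: 0.0129·14.9^0.44·exp(0.046·76-0.1278) = 1.229
  Sd branch = 0.0175·Sd^0.57·e^(0.008·RH+0.085·T) = 0.5784 μm/a
  r_corr = 1.229 + 0.5784 = 1.807 μm/a
Ordering by μm/a: zinc (1.81) > copper (1.51)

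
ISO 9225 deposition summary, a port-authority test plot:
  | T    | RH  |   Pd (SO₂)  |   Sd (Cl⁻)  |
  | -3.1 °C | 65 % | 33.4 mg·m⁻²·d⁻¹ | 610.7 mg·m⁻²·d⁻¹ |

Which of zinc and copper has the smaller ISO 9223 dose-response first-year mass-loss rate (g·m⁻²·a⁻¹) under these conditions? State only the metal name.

zinc: f(T) = +0.038·(T−10) [T≤10 °C] = -0.4978
  SO₂ term: 0.0129·33.4^0.44·exp(0.046·65-0.4978) = 0.7301
  Cl⁻ term: 0.0175·610.7^0.57·exp(0.008·65+0.085·-3.1) = 0.8757
  r_corr = 0.7301 + 0.8757 = 1.606 μm/a
  mass loss = 1.606 μm/a × 7.14 g/cm³ = 11.47 g·m⁻²·a⁻¹
copper: T≤10 °C ⇒ hinge +0.126·(-3.1−10) = -1.6506
  SO₂ term: 0.0053·33.4^0.26·exp(0.059·65-1.6506) = 0.1173
  Sd branch = 0.01025·Sd^0.27·e^(0.036·RH+0.049·T) = 0.5166 μm/a
  r_corr = 0.1173 + 0.5166 = 0.6339 μm/a
  mass loss = 0.6339 μm/a × 8.96 g/cm³ = 5.68 g·m⁻²·a⁻¹
Ordering by g·m⁻²·a⁻¹: zinc (11.5) > copper (5.68)

copper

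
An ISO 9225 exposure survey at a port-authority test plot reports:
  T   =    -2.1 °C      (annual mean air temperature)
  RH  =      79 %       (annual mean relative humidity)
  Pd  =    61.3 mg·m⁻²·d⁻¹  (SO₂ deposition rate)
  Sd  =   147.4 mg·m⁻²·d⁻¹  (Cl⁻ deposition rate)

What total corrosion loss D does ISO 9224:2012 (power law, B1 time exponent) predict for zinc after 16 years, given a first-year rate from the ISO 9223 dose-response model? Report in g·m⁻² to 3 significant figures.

D(16) = 161 g·m⁻²

zinc: temperature factor f = +0.038·(-12.1) = -0.4598
  SO₂ term: 0.0129·61.3^0.44·exp(0.046·79-0.4598) = 1.886
  Sd branch = 0.0175·Sd^0.57·e^(0.008·RH+0.085·T) = 0.4743 μm/a
  r_corr = 1.886 + 0.4743 = 2.361 μm/a
ISO 9224: D(t) = r_corr · t^b with b = 0.813 (zinc, B1)
  D(16) = 2.361 × 16^0.813 = 2.361 × 9.527 = 22.49 μm
  Mass loss = 22.49 μm × 7.14 g/cm³ = 160.6 g·m⁻²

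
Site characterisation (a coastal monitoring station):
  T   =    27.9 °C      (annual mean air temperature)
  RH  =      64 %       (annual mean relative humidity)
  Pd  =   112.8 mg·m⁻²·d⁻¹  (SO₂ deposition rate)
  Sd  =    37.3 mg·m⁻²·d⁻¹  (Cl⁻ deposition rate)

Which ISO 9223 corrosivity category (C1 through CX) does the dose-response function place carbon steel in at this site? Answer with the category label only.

carbon steel: T>10 °C ⇒ hinge -0.054·(27.9−10) = -0.9666
  SO₂ term: 1.77·112.8^0.52·exp(0.02·64-0.9666) = 28.27
  Sd branch = 0.102·Sd^0.62·e^(0.033·RH+0.04·T) = 24.26 μm/a
  sum: 28.27 + 24.26 → r_corr = 52.53 μm/a
52.5 μm/a falls in (50, 80] for carbon steel → category C4

C4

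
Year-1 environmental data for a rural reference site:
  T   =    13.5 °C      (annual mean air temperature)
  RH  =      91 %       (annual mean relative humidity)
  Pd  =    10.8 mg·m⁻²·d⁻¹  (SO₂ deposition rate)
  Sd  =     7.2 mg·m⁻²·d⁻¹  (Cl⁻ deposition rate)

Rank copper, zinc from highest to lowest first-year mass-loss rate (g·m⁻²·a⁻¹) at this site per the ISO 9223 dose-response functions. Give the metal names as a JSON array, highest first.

copper: temperature factor f = -0.080·(3.5) = -0.2800
  sulphur-dioxide contribution → 1.596 μm/a
  chloride contribution → 0.8959 μm/a
  total first-year rate 2.492 μm/a
  mass loss = 2.492 μm/a × 8.96 g/cm³ = 22.33 g·m⁻²·a⁻¹
zinc: f(T) = -0.071·(T−10) [T>10 °C] = -0.2485
  sulphur-dioxide contribution → 1.885 μm/a
  chloride contribution → 0.3518 μm/a
  ⇒ r_corr(zinc) = 2.237 μm/a
  mass loss = 2.237 μm/a × 7.14 g/cm³ = 15.97 g·m⁻²·a⁻¹
Ordering by g·m⁻²·a⁻¹: copper (22.3) > zinc (16)

["copper", "zinc"]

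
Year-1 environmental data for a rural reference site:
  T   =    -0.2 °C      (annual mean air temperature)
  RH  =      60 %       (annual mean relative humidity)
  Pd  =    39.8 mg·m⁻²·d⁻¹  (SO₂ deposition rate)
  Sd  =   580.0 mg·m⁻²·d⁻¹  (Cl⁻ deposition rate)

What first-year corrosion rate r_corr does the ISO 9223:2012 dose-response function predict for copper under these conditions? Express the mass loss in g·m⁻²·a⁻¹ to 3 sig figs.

copper: f(T) = +0.126·(T−10) [T≤10 °C] = -1.2852
  sulphur-dioxide contribution → 0.1317 μm/a
  chloride contribution → 0.4905 μm/a
  total first-year rate 0.6222 μm/a
Convert to mass loss: 0.6222 μm/a × 8.96 g/cm³ = 5.575 g·m⁻²·a⁻¹

r_corr = 5.57 g·m⁻²·a⁻¹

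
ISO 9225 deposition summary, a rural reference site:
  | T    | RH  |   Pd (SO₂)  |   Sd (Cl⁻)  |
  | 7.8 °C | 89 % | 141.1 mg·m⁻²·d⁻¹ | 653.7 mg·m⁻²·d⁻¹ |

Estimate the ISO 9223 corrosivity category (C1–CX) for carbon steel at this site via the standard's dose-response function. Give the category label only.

carbon steel: T≤10 °C ⇒ hinge +0.150·(7.8−10) = -0.3300
  SO₂ term: 1.77·141.1^0.52·exp(0.02·89-0.3300) = 98.96
  Cl⁻ term: 0.102·653.7^0.62·exp(0.033·89+0.04·7.8) = 146.3
  sum: 98.96 + 146.3 → r_corr = 245.2 μm/a
ISO 9223 Table 2 (carbon steel): 200 < 245 ≤ 700 μm/a ⇒ CX

CX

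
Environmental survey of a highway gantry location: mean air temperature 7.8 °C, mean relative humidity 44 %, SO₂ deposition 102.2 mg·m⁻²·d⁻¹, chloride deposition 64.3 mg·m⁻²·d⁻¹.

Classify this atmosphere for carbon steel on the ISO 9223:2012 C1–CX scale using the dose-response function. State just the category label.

C3

carbon steel: temperature factor f = +0.150·(-2.2) = -0.3300
  SO₂ term: 1.77·102.2^0.52·exp(0.02·44-0.3300) = 34.02
  Cl⁻ term: 0.102·64.3^0.62·exp(0.033·44+0.04·7.8) = 7.867
  r_corr = 34.02 + 7.867 = 41.89 μm/a
41.9 μm/a falls in (25, 50] for carbon steel → category C3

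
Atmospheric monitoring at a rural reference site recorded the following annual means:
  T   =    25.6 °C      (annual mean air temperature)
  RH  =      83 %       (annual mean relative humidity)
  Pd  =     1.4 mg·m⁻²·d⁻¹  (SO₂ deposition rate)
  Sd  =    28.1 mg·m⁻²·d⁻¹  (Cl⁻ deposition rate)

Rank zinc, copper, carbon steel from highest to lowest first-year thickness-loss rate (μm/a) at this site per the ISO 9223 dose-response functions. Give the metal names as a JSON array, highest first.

["carbon steel", "zinc", "copper"]

zinc: f(T) = -0.071·(T−10) [T>10 °C] = -1.1076
  SO₂ term: 0.0129·1.4^0.44·exp(0.046·83-1.1076) = 0.2249
  Sd branch = 0.0175·Sd^0.57·e^(0.008·RH+0.085·T) = 2.005 μm/a
  r_corr = 0.2249 + 2.005 = 2.23 μm/a
copper: T>10 °C ⇒ hinge -0.080·(25.6−10) = -1.2480
  Pd branch = 0.0053·Pd^0.26·e^(0.059·RH+f) = 0.2223 μm/a
  Cl⁻ term: 0.01025·28.1^0.27·exp(0.036·83+0.049·25.6) = 1.755
  r_corr = 0.2223 + 1.755 = 1.978 μm/a
carbon steel: T>10 °C ⇒ hinge -0.054·(25.6−10) = -0.8424
  SO₂ term: 1.77·1.4^0.52·exp(0.02·83-0.8424) = 4.776
  Sd branch = 0.102·Sd^0.62·e^(0.033·RH+0.04·T) = 34.76 μm/a
  r_corr = 4.776 + 34.76 = 39.53 μm/a
Ordering by μm/a: carbon steel (39.5) > zinc (2.23) > copper (1.98)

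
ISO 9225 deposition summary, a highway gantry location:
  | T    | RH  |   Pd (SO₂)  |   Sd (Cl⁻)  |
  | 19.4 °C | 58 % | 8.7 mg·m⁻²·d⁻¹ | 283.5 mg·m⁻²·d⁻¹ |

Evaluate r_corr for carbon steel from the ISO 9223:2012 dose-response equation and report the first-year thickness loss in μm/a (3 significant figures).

carbon steel: temperature factor f = -0.054·(9.4) = -0.5076
  SO₂ term: 1.77·8.7^0.52·exp(0.02·58-0.5076) = 10.47
  Sd branch = 0.102·Sd^0.62·e^(0.033·RH+0.04·T) = 49.82 μm/a
  sum: 10.47 + 49.82 → r_corr = 60.29 μm/a

r_corr = 60.3 μm/a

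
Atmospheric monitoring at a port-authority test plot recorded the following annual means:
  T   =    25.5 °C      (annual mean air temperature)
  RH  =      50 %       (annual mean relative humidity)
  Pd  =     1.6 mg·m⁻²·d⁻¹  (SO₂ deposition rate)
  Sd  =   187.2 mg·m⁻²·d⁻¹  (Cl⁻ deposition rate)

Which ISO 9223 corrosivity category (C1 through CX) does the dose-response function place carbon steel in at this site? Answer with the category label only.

carbon steel: temperature factor f = -0.054·(15.5) = -0.8370
  sulphur-dioxide contribution → 2.66 μm/a
  chloride contribution → 37.76 μm/a
  ⇒ r_corr(carbon steel) = 40.42 μm/a
ISO 9223 Table 2 (carbon steel): 25 < 40.4 ≤ 50 μm/a ⇒ C3

C3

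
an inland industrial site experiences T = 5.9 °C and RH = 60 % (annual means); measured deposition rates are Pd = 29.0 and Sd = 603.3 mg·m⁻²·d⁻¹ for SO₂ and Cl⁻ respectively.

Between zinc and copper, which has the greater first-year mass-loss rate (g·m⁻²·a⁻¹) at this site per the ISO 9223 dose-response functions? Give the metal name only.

zinc

zinc: temperature factor f = +0.038·(-4.1) = -0.1558
  sulphur-dioxide contribution → 0.7674 μm/a
  chloride contribution → 1.796 μm/a
  total first-year rate 2.563 μm/a
  mass loss = 2.563 μm/a × 7.14 g/cm³ = 18.3 g·m⁻²·a⁻¹
copper: T≤10 °C ⇒ hinge +0.126·(5.9−10) = -0.5166
  sulphur-dioxide contribution → 0.2615 μm/a
  chloride contribution → 0.6685 μm/a
  ⇒ r_corr(copper) = 0.93 μm/a
  mass loss = 0.93 μm/a × 8.96 g/cm³ = 8.333 g·m⁻²·a⁻¹
Ordering by g·m⁻²·a⁻¹: zinc (18.3) > copper (8.33)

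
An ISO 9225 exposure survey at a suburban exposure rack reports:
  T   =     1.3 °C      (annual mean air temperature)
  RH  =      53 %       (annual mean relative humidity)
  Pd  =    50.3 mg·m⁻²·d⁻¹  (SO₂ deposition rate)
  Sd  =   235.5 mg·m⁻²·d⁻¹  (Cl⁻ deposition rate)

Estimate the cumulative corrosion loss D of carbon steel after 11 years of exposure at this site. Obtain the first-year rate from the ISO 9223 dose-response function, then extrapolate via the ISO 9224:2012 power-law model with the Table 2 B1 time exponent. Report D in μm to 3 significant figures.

carbon steel: T≤10 °C ⇒ hinge +0.150·(1.3−10) = -1.3050
  sulphur-dioxide contribution → 10.63 μm/a
  chloride contribution → 18.26 μm/a
  total first-year rate 28.88 μm/a
ISO 9224: D(t) = r_corr · t^b with b = 0.523 (carbon steel, B1)
  D(11) = 28.88 × 11^0.523 = 28.88 × 3.505 = 101.2 μm

D(11) = 101 μm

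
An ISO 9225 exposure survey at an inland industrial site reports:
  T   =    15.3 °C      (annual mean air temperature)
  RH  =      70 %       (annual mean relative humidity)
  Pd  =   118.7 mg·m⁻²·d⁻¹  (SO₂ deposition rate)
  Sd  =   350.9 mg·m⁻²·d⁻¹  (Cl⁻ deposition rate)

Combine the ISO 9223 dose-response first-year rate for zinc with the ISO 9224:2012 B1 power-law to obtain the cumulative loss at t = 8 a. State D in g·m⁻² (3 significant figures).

zinc: T>10 °C ⇒ hinge -0.071·(15.3−10) = -0.3763
  Pd branch = 0.0129·Pd^0.44·e^(0.046·RH+f) = 1.813 μm/a
  Cl⁻ term: 0.0175·350.9^0.57·exp(0.008·70+0.085·15.3) = 3.175
  r_corr = 1.813 + 3.175 = 4.988 μm/a
Power-law: D(8) = r_corr · 8^0.813
  D(8) = 4.988 × 8^0.813 = 4.988 × 5.423 = 27.05 μm
  Mass loss = 27.05 μm × 7.14 g/cm³ = 193.1 g·m⁻²

D(8) = 193 g·m⁻²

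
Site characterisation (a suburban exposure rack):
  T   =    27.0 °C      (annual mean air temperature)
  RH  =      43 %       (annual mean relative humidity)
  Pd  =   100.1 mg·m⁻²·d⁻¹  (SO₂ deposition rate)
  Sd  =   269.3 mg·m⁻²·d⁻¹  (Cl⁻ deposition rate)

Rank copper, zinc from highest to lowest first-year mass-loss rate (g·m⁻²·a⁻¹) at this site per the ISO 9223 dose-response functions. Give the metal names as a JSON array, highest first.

copper: temperature factor f = -0.080·(17.0) = -1.3600
  Pd branch = 0.0053·Pd^0.26·e^(0.059·RH+f) = 0.05696 μm/a
  Cl⁻ term: 0.01025·269.3^0.27·exp(0.036·43+0.049·27.0) = 0.8199
  sum: 0.05696 + 0.8199 → r_corr = 0.8768 μm/a
  mass loss = 0.8768 μm/a × 8.96 g/cm³ = 7.856 g·m⁻²·a⁻¹
zinc: f(T) = -0.071·(T−10) [T>10 °C] = -1.2070
  SO₂ term: 0.0129·100.1^0.44·exp(0.046·43-1.2070) = 0.2117
  Sd branch = 0.0175·Sd^0.57·e^(0.008·RH+0.085·T) = 5.948 μm/a
  r_corr = 0.2117 + 5.948 = 6.16 μm/a
  mass loss = 6.16 μm/a × 7.14 g/cm³ = 43.98 g·m⁻²·a⁻¹
Ordering by g·m⁻²·a⁻¹: zinc (44) > copper (7.86)

["zinc", "copper"]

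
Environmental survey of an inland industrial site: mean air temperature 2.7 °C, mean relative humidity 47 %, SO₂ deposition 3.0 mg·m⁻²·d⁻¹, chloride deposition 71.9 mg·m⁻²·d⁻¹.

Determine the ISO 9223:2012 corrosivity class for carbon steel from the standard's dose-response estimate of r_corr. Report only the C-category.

C2

carbon steel: T≤10 °C ⇒ hinge +0.150·(2.7−10) = -1.0950
  Pd branch = 1.77·Pd^0.52·e^(0.02·RH+f) = 2.684 μm/a
  Cl⁻ term: 0.102·71.9^0.62·exp(0.033·47+0.04·2.7) = 7.59
  r_corr = 2.684 + 7.59 = 10.27 μm/a
Category bounds: 1.3…25 μm/a bracket r_corr ⇒ C2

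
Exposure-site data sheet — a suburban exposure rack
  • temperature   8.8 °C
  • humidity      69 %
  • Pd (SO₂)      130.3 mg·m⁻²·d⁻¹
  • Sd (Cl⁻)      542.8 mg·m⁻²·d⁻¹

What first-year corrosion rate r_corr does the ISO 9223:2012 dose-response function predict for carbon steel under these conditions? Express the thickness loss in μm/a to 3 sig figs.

carbon steel: f(T) = +0.150·(T−10) [T≤10 °C] = -0.1800
  Pd branch = 1.77·Pd^0.52·e^(0.02·RH+f) = 73.94 μm/a
  Sd branch = 0.102·Sd^0.62·e^(0.033·RH+0.04·T) = 70.12 μm/a
  r_corr = 73.94 + 70.12 = 144.1 μm/a

r_corr = 144 μm/a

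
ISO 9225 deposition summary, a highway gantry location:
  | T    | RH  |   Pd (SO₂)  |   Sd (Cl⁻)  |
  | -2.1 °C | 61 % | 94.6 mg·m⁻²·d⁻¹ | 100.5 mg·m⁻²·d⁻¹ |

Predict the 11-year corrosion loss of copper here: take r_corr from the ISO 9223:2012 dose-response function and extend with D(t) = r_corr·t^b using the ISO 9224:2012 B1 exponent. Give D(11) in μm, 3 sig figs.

copper: temperature factor f = +0.126·(-12.1) = -1.5246
  SO₂ term: 0.0053·94.6^0.26·exp(0.059·61-1.5246) = 0.1377
  Cl⁻ term: 0.01025·100.5^0.27·exp(0.036·61+0.049·-2.1) = 0.2886
  r_corr = 0.1377 + 0.2886 = 0.4263 μm/a
Long-term exponent b (ISO 9224 Table 2, B1) = 0.667
  D(11) = 0.4263 × 11^0.667 = 0.4263 × 4.95 = 2.11 μm

D(11) = 2.11 μm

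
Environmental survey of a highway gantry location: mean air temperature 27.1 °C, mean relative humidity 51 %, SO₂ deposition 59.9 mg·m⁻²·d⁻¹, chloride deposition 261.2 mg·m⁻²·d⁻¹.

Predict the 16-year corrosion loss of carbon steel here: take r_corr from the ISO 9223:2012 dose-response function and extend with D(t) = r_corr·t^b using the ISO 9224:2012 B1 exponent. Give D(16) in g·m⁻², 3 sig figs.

D(16) = 2.26e+03 g·m⁻²

carbon steel: temperature factor f = -0.054·(17.1) = -0.9234
  SO₂ term: 1.77·59.9^0.52·exp(0.02·51-0.9234) = 16.38
  Sd branch = 0.102·Sd^0.62·e^(0.033·RH+0.04·T) = 51.15 μm/a
  r_corr = 16.38 + 51.15 = 67.52 μm/a
ISO 9224: D(t) = r_corr · t^b with b = 0.523 (carbon steel, B1)
  D(16) = 67.52 × 16^0.523 = 67.52 × 4.263 = 287.9 μm
  Mass loss = 287.9 μm × 7.85 g/cm³ = 2260 g·m⁻²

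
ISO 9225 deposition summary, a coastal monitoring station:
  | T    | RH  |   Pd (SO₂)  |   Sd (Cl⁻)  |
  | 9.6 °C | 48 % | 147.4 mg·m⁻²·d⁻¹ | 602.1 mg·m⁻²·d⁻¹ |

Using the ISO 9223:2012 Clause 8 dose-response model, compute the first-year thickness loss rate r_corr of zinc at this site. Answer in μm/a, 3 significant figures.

r_corr = 3.27 μm/a

zinc: T≤10 °C ⇒ hinge +0.038·(9.6−10) = -0.0152
  Pd branch = 0.0129·Pd^0.44·e^(0.046·RH+f) = 1.04 μm/a
  Sd branch = 0.0175·Sd^0.57·e^(0.008·RH+0.085·T) = 2.232 μm/a
  r_corr = 1.04 + 2.232 = 3.272 μm/a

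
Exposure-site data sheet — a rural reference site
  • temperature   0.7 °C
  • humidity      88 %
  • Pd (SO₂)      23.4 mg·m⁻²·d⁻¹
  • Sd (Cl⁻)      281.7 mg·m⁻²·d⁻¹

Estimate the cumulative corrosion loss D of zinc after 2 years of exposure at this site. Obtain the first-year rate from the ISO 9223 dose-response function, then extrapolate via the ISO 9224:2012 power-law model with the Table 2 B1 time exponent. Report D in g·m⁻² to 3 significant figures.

zinc: T≤10 °C ⇒ hinge +0.038·(0.7−10) = -0.3534
  sulphur-dioxide contribution → 2.078 μm/a
  chloride contribution → 0.9354 μm/a
  ⇒ r_corr(zinc) = 3.013 μm/a
ISO 9224: D(t) = r_corr · t^b with b = 0.813 (zinc, B1)
  D(2) = 3.013 × 2^0.813 = 3.013 × 1.757 = 5.294 μm
  Mass loss = 5.294 μm × 7.14 g/cm³ = 37.8 g·m⁻²

D(2) = 37.8 g·m⁻²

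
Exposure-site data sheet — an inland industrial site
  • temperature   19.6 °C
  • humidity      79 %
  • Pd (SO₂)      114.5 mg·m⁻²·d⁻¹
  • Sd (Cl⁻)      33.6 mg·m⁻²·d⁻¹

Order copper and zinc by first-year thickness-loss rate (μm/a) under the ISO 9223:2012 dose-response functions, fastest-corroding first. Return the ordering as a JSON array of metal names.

copper: T>10 °C ⇒ hinge -0.080·(19.6−10) = -0.7680
  Pd branch = 0.0053·Pd^0.26·e^(0.059·RH+f) = 0.8918 μm/a
  Cl⁻ term: 0.01025·33.6^0.27·exp(0.036·79+0.049·19.6) = 1.189
  r_corr = 0.8918 + 1.189 = 2.08 μm/a
zinc: T>10 °C ⇒ hinge -0.071·(19.6−10) = -0.6816
  SO₂ term: 0.0129·114.5^0.44·exp(0.046·79-0.6816) = 1.989
  Sd branch = 0.0175·Sd^0.57·e^(0.008·RH+0.085·T) = 1.291 μm/a
  sum: 1.989 + 1.291 → r_corr = 3.281 μm/a
Ordering by μm/a: zinc (3.28) > copper (2.08)

["zinc", "copper"]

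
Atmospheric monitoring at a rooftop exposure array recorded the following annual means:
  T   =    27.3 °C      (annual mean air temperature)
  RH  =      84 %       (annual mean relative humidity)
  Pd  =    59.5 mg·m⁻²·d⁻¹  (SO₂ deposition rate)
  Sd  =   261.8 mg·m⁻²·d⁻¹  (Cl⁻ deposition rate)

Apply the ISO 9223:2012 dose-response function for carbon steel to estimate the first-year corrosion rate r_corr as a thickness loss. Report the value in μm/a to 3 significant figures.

r_corr = 185 μm/a

carbon steel: temperature factor f = -0.054·(17.3) = -0.9342
  Pd branch = 1.77·Pd^0.52·e^(0.02·RH+f) = 31.23 μm/a
  Cl⁻ term: 0.102·261.8^0.62·exp(0.033·84+0.04·27.3) = 153.4
  sum: 31.23 + 153.4 → r_corr = 184.6 μm/a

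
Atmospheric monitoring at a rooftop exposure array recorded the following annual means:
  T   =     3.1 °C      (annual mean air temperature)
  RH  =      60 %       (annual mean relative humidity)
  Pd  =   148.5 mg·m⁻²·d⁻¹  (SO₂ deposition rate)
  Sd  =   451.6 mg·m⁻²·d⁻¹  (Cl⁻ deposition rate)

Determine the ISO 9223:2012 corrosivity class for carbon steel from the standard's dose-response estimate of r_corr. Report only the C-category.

carbon steel: T≤10 °C ⇒ hinge +0.150·(3.1−10) = -1.0350
  sulphur-dioxide contribution → 28.11 μm/a
  chloride contribution → 37.01 μm/a
  ⇒ r_corr(carbon steel) = 65.12 μm/a
Category bounds: 50…80 μm/a bracket r_corr ⇒ C4

C4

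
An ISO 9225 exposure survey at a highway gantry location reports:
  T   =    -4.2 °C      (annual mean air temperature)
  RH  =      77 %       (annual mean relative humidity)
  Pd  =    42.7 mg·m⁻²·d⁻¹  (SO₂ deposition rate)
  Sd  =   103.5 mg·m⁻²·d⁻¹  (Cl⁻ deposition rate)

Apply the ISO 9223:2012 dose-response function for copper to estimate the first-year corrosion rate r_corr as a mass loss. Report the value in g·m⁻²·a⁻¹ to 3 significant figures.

r_corr = 6.16 g·m⁻²·a⁻¹

copper: T≤10 °C ⇒ hinge +0.126·(-4.2−10) = -1.7892
  Pd branch = 0.0053·Pd^0.26·e^(0.059·RH+f) = 0.2209 μm/a
  Sd branch = 0.01025·Sd^0.27·e^(0.036·RH+0.049·T) = 0.4669 μm/a
  sum: 0.2209 + 0.4669 → r_corr = 0.6878 μm/a
Convert to mass loss: 0.6878 μm/a × 8.96 g/cm³ = 6.163 g·m⁻²·a⁻¹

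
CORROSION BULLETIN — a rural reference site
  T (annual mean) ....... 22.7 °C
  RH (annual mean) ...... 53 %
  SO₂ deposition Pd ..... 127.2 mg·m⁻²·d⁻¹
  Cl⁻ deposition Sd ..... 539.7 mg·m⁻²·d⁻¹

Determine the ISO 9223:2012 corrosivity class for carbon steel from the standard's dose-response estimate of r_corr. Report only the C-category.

C5

carbon steel: T>10 °C ⇒ hinge -0.054·(22.7−10) = -0.6858
  SO₂ term: 1.77·127.2^0.52·exp(0.02·53-0.6858) = 31.98
  Sd branch = 0.102·Sd^0.62·e^(0.033·RH+0.04·T) = 71.85 μm/a
  r_corr = 31.98 + 71.85 = 103.8 μm/a
104 μm/a falls in (80, 200] for carbon steel → category C5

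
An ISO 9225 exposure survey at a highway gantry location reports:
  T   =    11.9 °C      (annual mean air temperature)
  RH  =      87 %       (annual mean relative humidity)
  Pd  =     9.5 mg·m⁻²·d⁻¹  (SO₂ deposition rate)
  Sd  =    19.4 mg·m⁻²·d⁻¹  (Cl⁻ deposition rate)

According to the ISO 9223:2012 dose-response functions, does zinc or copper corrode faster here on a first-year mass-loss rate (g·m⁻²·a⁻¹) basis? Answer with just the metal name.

copper

zinc: f(T) = -0.071·(T−10) [T>10 °C] = -0.1349
  Pd branch = 0.0129·Pd^0.44·e^(0.046·RH+f) = 1.661 μm/a
  Cl⁻ term: 0.0175·19.4^0.57·exp(0.008·87+0.085·11.9) = 0.5232
  r_corr = 1.661 + 0.5232 = 2.184 μm/a
  mass loss = 2.184 μm/a × 7.14 g/cm³ = 15.59 g·m⁻²·a⁻¹
copper: f(T) = -0.080·(T−10) [T>10 °C] = -0.1520
  SO₂ term: 0.0053·9.5^0.26·exp(0.059·87-0.1520) = 1.386
  Cl⁻ term: 0.01025·19.4^0.27·exp(0.036·87+0.049·11.9) = 0.9373
  r_corr = 1.386 + 0.9373 = 2.323 μm/a
  mass loss = 2.323 μm/a × 8.96 g/cm³ = 20.82 g·m⁻²·a⁻¹
Ordering by g·m⁻²·a⁻¹: copper (20.8) > zinc (15.6)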